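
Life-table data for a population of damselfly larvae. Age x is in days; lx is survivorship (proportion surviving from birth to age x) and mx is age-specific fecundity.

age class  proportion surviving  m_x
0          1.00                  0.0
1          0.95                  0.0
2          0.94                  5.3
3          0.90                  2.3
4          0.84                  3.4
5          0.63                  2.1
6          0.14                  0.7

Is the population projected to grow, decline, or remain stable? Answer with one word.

R0 = Σ lx·mx = 0 + 0 + 4.982 + 2.07 + 2.856 + 1.323 + 0.098 = 11.329
R0 > 1, so the population is growing.

growing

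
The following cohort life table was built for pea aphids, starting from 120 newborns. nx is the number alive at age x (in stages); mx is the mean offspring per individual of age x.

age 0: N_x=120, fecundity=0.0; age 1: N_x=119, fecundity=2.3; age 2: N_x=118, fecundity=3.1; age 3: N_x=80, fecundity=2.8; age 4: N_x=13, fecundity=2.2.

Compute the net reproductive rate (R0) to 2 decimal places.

7.43

lx = nx/n0 = nx/120: 1, 0.99167…, 0.98333…, 0.66667…, 0.10833…
lx·mx by age: 0, 2.280833…, 3.048333…, 1.866667…, 0.238333…
R0 = Σ lx·mx = 7.434167… → 7.43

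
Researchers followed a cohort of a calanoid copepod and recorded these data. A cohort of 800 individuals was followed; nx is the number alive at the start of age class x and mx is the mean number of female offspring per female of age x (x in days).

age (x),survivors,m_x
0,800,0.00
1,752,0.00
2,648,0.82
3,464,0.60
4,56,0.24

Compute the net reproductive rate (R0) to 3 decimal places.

1.029

lx = nx/n0 = nx/800: 1, 0.94, 0.81, 0.58, 0.07
lx·mx by age: 0, 0, 0.6642, 0.348, 0.0168
R0 = Σ lx·mx = 1.029 → 1.029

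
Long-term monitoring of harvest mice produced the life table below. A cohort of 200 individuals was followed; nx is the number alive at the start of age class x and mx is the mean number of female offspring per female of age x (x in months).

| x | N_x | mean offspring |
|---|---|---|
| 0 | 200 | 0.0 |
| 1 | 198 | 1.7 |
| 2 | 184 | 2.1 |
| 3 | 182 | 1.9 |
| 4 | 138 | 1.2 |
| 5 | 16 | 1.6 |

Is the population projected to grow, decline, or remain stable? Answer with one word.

growing

lx = nx/n0 = nx/200: 1, 0.99, 0.92, 0.91, 0.69, 0.08
R0 = Σ lx·mx = 0 + 1.683 + 1.932 + 1.729 + 0.828 + 0.128 = 6.3
R0 > 1, so the population is growing.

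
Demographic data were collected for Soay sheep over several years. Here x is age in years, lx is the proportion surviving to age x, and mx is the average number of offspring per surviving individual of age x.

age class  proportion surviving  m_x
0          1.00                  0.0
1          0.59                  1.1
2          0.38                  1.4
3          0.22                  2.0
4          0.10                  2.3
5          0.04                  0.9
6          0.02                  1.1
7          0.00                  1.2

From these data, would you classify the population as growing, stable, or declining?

R0 = Σ lx·mx = 0 + 0.649 + 0.532 + 0.44 + 0.23 + 0.036 + 0.022 + 0 = 1.909
R0 > 1, so the population is growing.

growing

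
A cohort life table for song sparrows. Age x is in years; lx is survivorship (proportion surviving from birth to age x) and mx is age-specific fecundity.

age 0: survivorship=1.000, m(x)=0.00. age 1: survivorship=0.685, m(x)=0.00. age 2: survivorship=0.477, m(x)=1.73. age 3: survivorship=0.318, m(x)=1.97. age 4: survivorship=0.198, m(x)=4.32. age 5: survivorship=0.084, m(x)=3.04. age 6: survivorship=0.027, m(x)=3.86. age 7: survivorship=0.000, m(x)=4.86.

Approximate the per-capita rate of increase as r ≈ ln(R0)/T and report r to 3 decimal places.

R0 = Σ lx·mx = 0 + 0 + 0.82521 + 0.62646 + 0.85536 + 0.25536 + 0.10422 + 0 = 2.66661
Σ x·lx·mx = 8.85336; T = 8.85336/2.66661 = 3.32008…
r ≈ ln(R0)/T = ln(2.66661)/3.32008… = 0.29542… → 0.295

0.295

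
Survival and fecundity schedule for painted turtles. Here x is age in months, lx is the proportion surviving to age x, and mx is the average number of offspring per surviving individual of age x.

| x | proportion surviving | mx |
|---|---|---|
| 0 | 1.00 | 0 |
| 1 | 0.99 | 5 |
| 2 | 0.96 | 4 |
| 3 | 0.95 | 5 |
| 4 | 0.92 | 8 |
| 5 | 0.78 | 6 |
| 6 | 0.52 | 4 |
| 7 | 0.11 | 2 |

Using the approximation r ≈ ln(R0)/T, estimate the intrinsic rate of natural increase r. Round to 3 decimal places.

R0 = Σ lx·mx = 0 + 4.95 + 3.84 + 4.75 + 7.36 + 4.68 + 2.08 + 0.22 = 27.88
Σ x·lx·mx = 93.74; T = 93.74/27.88 = 3.36227…
r ≈ ln(R0)/T = ln(27.88)/3.36227… = 0.98978… → 0.990

0.990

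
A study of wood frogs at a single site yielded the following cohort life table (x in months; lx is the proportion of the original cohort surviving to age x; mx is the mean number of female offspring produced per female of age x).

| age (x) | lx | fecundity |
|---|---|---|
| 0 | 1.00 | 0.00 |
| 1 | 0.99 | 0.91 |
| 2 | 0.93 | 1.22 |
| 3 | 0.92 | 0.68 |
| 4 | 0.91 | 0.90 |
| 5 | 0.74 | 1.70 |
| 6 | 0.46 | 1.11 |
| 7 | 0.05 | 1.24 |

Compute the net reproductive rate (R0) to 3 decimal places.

5.311

lx·mx by age: 0, 0.9009, 1.1346, 0.6256, 0.819, 1.258, 0.5106, 0.062
R0 = Σ lx·mx = 5.3107 → 5.311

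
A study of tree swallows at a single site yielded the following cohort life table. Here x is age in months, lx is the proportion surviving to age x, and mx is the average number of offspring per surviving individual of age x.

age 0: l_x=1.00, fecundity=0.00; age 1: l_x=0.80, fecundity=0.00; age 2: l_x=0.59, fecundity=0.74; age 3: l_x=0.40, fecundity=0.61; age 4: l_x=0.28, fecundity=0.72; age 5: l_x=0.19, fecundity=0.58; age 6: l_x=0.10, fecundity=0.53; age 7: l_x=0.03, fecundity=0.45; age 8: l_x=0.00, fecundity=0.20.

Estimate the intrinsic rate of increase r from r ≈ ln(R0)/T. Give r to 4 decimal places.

R0 = Σ lx·mx = 0 + 0 + 0.4366 + 0.244 + 0.2016 + 0.1102 + 0.053 + 0.0135 + 0 = 1.0589
Σ x·lx·mx = 3.3751; T = 3.3751/1.0589 = 3.18736…
r ≈ ln(R0)/T = ln(1.0589)/3.18736… = 0.017955… → 0.0180

0.0180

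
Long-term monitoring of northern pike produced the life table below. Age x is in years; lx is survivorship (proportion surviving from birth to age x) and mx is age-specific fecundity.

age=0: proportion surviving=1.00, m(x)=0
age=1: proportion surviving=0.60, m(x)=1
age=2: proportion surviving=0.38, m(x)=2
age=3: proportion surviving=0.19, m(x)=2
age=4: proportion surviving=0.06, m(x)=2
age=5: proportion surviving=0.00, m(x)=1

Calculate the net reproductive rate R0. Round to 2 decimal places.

1.86

lx·mx by age: 0, 0.6, 0.76, 0.38, 0.12, 0
R0 = Σ lx·mx = 1.86 → 1.86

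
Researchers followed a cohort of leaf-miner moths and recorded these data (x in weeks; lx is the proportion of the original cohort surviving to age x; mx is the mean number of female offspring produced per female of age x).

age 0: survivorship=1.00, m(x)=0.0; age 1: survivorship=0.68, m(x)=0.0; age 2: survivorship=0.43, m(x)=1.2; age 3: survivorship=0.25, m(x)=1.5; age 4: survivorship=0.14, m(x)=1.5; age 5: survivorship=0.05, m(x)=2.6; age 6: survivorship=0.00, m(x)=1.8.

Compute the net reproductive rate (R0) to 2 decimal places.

1.23

lx·mx by age: 0, 0, 0.516, 0.375, 0.21, 0.13, 0
R0 = Σ lx·mx = 1.231 → 1.23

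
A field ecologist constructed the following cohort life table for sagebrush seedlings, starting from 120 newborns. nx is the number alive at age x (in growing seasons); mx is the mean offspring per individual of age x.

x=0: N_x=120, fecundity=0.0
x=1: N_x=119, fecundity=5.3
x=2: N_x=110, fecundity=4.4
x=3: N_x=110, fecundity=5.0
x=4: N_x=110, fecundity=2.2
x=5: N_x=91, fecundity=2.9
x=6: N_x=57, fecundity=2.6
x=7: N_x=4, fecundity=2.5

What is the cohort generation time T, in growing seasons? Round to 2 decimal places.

2.79

lx = nx/n0 = nx/120: 1, 0.99167…, 0.91667…, 0.91667…, 0.91667…, 0.75833…, 0.475, 0.03333…
lx·mx: 0, 5.255833…, 4.033333…, 4.583333…, 2.016667…, 2.199167…, 1.235, 0.083333… → R0 = 19.406667…
x·lx·mx: 0, 5.255833…, 8.066667…, 13.75…, 8.066667…, 10.995833…, 7.41, 0.583333… → Σ = 54.128333…
T = 54.128333… / 19.406667… = 2.789162… → 2.79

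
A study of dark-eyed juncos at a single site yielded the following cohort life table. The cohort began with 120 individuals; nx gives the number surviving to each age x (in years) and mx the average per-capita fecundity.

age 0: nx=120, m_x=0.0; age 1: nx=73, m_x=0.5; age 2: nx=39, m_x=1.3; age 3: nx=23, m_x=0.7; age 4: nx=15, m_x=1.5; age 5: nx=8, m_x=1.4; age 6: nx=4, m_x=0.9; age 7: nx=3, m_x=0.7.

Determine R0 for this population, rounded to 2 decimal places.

lx = nx/n0 = nx/120: 1, 0.60833…, 0.325, 0.19167…, 0.125, 0.06667…, 0.03333…, 0.025
lx·mx by age: 0, 0.304167…, 0.4225, 0.134167…, 0.1875, 0.093333…, 0.03…, 0.0175
R0 = Σ lx·mx = 1.189167… → 1.19

1.19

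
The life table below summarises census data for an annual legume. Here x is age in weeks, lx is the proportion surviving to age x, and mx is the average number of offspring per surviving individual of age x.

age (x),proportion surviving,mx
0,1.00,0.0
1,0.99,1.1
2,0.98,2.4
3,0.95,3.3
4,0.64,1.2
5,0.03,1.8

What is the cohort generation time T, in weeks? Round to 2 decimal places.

lx·mx: 0, 1.089, 2.352, 3.135, 0.768, 0.054 → R0 = 7.398
x·lx·mx: 0, 1.089, 4.704, 9.405, 3.072, 0.27 → Σ = 18.54
T = 18.54 / 7.398 = 2.506083… → 2.51

2.51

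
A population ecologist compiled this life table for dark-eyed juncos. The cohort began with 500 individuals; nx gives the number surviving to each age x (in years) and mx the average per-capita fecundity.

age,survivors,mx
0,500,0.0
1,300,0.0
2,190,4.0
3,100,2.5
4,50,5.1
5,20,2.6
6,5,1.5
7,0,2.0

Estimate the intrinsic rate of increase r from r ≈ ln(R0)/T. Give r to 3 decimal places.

0.359

lx = nx/n0 = nx/500: 1, 0.6, 0.38, 0.2, 0.1, 0.04, 0.01, 0
R0 = Σ lx·mx = 0 + 0 + 1.52 + 0.5 + 0.51 + 0.104 + 0.015 + 0 = 2.649
Σ x·lx·mx = 7.19; T = 7.19/2.649 = 2.71423…
r ≈ ln(R0)/T = ln(2.649)/2.71423… = 0.35892… → 0.359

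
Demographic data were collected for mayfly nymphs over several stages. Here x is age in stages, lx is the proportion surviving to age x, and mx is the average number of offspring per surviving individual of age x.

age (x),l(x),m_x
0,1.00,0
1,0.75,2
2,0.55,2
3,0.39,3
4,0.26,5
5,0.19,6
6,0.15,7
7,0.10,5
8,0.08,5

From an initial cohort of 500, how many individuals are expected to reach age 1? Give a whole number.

375

Expected survivors = N0 · l_1 = 500 × 0.75 = 375 → 375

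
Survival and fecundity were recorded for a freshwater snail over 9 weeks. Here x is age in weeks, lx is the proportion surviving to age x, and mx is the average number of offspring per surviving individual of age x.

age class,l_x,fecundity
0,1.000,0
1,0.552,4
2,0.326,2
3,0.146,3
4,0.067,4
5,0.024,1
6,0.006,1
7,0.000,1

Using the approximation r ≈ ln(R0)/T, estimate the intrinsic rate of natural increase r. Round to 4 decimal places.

0.7602

R0 = Σ lx·mx = 0 + 2.208 + 0.652 + 0.438 + 0.268 + 0.024 + 0.006 + 0 = 3.596
Σ x·lx·mx = 6.054; T = 6.054/3.596 = 1.68354…
r ≈ ln(R0)/T = ln(3.596)/1.68354… = 0.760198… → 0.7602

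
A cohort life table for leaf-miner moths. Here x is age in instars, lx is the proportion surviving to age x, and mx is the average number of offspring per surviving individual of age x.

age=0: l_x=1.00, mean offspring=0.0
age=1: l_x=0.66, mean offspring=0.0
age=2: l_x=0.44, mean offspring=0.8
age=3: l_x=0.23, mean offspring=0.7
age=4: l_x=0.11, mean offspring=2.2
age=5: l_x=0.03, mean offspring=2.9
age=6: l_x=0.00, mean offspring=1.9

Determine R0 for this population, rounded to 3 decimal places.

0.842

lx·mx by age: 0, 0, 0.352, 0.161, 0.242, 0.087, 0
R0 = Σ lx·mx = 0.842 → 0.842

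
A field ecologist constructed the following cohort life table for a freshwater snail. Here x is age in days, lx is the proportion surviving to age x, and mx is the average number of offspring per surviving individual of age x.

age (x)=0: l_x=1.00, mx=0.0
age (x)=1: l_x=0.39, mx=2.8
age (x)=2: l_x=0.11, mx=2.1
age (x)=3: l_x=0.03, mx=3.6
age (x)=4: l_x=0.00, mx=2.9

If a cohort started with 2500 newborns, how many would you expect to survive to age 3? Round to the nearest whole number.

75

Expected survivors = N0 · l_3 = 2500 × 0.03 = 75 → 75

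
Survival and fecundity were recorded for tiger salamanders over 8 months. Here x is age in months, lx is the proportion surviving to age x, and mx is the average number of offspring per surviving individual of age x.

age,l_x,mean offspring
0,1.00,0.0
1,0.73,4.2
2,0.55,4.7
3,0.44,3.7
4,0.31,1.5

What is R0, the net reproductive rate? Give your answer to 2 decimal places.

7.74

lx·mx by age: 0, 3.066, 2.585, 1.628, 0.465
R0 = Σ lx·mx = 7.744 → 7.74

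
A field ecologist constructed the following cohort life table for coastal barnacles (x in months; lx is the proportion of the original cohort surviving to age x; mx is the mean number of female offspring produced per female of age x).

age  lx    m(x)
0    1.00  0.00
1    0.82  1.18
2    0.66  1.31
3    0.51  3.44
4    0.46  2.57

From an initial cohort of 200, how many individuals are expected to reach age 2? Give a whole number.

132

Expected survivors = N0 · l_2 = 200 × 0.66 = 132 → 132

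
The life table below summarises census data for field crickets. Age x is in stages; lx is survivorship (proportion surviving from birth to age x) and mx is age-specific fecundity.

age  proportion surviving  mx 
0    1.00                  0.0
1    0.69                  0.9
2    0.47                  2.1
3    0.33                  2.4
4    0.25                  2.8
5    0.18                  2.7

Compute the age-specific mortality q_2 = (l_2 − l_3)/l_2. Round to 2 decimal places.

q_2 = (l_2 − l_3) / l_2 = (0.47 − 0.33) / 0.47
     = 0.14 / 0.47 = 0.297872… → 0.30

0.30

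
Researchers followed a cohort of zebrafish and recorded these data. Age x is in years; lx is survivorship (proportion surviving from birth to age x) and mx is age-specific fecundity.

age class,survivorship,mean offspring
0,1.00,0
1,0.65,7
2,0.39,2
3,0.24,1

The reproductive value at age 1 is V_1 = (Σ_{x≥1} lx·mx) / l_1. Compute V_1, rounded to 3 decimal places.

8.569

lx·mx for x ≥ 1: 4.55, 0.78, 0.24 → sum = 5.57
V_1 = 5.57 / l_1 = 5.57 / 0.65 = 8.569231… → 8.569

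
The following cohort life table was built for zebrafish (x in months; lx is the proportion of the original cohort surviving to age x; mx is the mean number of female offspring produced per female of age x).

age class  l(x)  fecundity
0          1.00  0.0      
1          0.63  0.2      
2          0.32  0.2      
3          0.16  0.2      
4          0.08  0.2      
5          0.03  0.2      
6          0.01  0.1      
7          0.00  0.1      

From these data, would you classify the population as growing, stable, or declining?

R0 = Σ lx·mx = 0 + 0.126 + 0.064 + 0.032 + 0.016 + 0.006 + 0.001 + 0 = 0.245
R0 < 1, so the population is declining.

declining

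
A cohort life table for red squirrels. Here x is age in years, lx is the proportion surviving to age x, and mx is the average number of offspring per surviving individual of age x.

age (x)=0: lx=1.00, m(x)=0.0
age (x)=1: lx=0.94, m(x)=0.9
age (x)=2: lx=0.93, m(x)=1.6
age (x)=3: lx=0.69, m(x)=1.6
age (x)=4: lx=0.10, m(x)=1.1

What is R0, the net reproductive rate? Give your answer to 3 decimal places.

lx·mx by age: 0, 0.846, 1.488, 1.104, 0.11
R0 = Σ lx·mx = 3.548 → 3.548

3.548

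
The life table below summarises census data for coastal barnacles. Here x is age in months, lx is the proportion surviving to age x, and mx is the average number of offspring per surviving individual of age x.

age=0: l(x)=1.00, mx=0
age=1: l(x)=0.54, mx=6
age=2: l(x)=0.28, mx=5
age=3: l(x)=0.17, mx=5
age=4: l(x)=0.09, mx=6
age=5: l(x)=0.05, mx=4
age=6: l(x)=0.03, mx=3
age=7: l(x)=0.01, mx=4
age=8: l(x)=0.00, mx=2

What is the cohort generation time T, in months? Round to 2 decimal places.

1.98

lx·mx: 0, 3.24, 1.4, 0.85, 0.54, 0.2, 0.09, 0.04, 0 → R0 = 6.36
x·lx·mx: 0, 3.24, 2.8, 2.55, 2.16, 1, 0.54, 0.28, 0 → Σ = 12.57
T = 12.57 / 6.36 = 1.976415… → 1.98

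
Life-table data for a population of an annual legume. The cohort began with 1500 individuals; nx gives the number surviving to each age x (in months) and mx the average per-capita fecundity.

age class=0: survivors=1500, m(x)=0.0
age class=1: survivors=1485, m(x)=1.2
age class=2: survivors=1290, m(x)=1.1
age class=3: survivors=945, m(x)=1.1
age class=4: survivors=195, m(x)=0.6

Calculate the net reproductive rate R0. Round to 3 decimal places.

lx = nx/n0 = nx/1500: 1, 0.99, 0.86, 0.63, 0.13
lx·mx by age: 0, 1.188, 0.946, 0.693, 0.078
R0 = Σ lx·mx = 2.905 → 2.905

2.905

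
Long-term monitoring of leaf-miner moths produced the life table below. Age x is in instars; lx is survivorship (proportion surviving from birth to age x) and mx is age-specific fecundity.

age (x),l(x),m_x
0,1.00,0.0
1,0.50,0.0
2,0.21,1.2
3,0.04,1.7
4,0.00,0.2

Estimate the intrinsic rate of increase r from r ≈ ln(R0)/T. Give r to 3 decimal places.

R0 = Σ lx·mx = 0 + 0 + 0.252 + 0.068 + 0 = 0.32
Σ x·lx·mx = 0.708; T = 0.708/0.32 = 2.2125
r ≈ ln(R0)/T = ln(0.32)/2.2125 = -0.515… → -0.515

-0.515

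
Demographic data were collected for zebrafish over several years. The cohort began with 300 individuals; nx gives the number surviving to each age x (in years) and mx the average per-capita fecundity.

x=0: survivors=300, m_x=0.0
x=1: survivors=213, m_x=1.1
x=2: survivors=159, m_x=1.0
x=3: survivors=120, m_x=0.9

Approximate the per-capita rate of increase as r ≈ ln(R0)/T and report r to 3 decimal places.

0.294

lx = nx/n0 = nx/300: 1, 0.71, 0.53, 0.4
R0 = Σ lx·mx = 0 + 0.781 + 0.53 + 0.36 = 1.671
Σ x·lx·mx = 2.921; T = 2.921/1.671 = 1.74806…
r ≈ ln(R0)/T = ln(1.671)/1.74806… = 0.29371… → 0.294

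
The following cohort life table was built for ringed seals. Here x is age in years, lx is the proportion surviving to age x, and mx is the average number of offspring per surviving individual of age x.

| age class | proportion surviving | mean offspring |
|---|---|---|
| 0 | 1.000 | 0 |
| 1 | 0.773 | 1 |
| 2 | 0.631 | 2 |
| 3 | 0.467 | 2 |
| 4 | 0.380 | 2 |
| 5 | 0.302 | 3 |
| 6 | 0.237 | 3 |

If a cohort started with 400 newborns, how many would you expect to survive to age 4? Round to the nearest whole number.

152

Expected survivors = N0 · l_4 = 400 × 0.380 = 152 → 152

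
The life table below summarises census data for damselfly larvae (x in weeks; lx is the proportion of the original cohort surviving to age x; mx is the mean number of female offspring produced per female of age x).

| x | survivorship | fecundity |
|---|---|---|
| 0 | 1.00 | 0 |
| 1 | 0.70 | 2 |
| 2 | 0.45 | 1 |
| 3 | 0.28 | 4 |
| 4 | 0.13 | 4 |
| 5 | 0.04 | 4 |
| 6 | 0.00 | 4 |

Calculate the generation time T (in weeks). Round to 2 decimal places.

2.34

lx·mx: 0, 1.4, 0.45, 1.12, 0.52, 0.16, 0 → R0 = 3.65
x·lx·mx: 0, 1.4, 0.9, 3.36, 2.08, 0.8, 0 → Σ = 8.54
T = 8.54 / 3.65 = 2.339726… → 2.34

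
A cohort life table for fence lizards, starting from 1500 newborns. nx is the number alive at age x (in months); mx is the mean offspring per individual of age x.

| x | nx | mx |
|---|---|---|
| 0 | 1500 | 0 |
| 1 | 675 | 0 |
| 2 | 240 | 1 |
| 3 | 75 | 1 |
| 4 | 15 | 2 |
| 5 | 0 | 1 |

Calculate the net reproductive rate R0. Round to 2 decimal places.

lx = nx/n0 = nx/1500: 1, 0.45, 0.16, 0.05, 0.01, 0
lx·mx by age: 0, 0, 0.16, 0.05, 0.02, 0
R0 = Σ lx·mx = 0.23 → 0.23

0.23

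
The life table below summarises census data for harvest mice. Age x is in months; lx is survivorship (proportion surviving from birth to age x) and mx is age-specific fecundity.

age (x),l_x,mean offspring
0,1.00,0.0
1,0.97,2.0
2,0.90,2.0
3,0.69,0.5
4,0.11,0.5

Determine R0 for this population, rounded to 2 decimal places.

lx·mx by age: 0, 1.94, 1.8, 0.345, 0.055
R0 = Σ lx·mx = 4.14 → 4.14

4.14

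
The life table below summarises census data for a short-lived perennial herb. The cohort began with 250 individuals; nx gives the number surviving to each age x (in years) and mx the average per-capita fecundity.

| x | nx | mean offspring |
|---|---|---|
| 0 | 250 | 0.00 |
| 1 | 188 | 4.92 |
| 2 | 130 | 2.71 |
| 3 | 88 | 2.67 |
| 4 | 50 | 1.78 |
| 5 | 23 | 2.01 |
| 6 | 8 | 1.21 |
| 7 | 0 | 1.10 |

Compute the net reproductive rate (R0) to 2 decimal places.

lx = nx/n0 = nx/250: 1, 0.752, 0.52, 0.352, 0.2, 0.092, 0.032, 0
lx·mx by age: 0, 3.69984, 1.4092, 0.93984, 0.356, 0.18492, 0.03872, 0
R0 = Σ lx·mx = 6.62852 → 6.63

6.63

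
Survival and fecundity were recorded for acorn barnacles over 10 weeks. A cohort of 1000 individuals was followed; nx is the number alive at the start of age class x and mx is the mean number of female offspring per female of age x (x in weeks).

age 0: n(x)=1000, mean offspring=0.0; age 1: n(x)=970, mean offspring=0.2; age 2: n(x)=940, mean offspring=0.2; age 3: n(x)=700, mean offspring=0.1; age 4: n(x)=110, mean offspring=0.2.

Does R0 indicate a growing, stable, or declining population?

lx = nx/n0 = nx/1000: 1, 0.97, 0.94, 0.7, 0.11
R0 = Σ lx·mx = 0 + 0.194 + 0.188 + 0.07 + 0.022 = 0.474
R0 < 1, so the population is declining.

declining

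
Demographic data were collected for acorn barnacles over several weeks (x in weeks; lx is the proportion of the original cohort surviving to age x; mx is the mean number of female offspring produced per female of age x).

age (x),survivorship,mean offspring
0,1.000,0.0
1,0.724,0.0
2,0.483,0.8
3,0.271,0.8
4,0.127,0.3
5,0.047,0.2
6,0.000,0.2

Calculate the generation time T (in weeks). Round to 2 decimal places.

lx·mx: 0, 0, 0.3864, 0.2168, 0.0381, 0.0094, 0 → R0 = 0.6507
x·lx·mx: 0, 0, 0.7728, 0.6504, 0.1524, 0.047, 0 → Σ = 1.6226
T = 1.6226 / 0.6507 = 2.493622… → 2.49

2.49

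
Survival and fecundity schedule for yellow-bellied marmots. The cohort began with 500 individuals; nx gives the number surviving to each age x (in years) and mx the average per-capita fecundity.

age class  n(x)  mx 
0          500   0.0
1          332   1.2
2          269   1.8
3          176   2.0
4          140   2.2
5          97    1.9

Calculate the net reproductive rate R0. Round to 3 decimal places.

lx = nx/n0 = nx/500: 1, 0.664, 0.538, 0.352, 0.28, 0.194
lx·mx by age: 0, 0.7968, 0.9684, 0.704, 0.616, 0.3686
R0 = Σ lx·mx = 3.4538 → 3.454

3.454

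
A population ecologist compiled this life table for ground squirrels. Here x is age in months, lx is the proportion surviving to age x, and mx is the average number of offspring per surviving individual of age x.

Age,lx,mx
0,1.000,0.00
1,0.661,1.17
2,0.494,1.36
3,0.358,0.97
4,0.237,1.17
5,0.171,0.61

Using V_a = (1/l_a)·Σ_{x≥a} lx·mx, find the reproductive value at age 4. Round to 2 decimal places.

lx·mx for x ≥ 4: 0.27729, 0.10431 → sum = 0.3816
V_4 = 0.3816 / l_4 = 0.3816 / 0.237 = 1.610127… → 1.61

1.61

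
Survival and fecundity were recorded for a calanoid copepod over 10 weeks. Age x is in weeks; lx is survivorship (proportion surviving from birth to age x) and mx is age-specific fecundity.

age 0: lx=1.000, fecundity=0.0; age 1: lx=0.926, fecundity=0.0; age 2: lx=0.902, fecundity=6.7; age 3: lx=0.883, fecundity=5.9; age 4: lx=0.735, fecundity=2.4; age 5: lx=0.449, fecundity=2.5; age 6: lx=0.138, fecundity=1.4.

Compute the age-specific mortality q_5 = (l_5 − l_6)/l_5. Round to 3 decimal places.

q_5 = (l_5 − l_6) / l_5 = (0.449 − 0.138) / 0.449
     = 0.311 / 0.449 = 0.69265… → 0.693

0.693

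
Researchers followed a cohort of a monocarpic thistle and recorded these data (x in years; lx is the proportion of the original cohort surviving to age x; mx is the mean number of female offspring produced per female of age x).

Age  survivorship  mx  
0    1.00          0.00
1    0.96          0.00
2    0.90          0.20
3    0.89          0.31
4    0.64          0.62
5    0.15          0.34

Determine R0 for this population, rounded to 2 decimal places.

lx·mx by age: 0, 0, 0.18, 0.2759, 0.3968, 0.051
R0 = Σ lx·mx = 0.9037 → 0.90

0.90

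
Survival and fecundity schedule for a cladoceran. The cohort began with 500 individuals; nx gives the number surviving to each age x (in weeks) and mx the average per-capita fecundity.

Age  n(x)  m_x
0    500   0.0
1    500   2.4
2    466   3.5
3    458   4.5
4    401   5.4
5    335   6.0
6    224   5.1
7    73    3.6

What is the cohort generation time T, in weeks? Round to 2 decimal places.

lx = nx/n0 = nx/500: 1, 1, 0.932, 0.916, 0.802, 0.67, 0.448, 0.146
lx·mx: 0, 2.4, 3.262, 4.122, 4.3308, 4.02, 2.2848, 0.5256 → R0 = 20.9452
x·lx·mx: 0, 2.4, 6.524, 12.366, 17.3232, 20.1, 13.7088, 3.6792 → Σ = 76.1012
T = 76.1012 / 20.9452 = 3.633348… → 3.63

3.63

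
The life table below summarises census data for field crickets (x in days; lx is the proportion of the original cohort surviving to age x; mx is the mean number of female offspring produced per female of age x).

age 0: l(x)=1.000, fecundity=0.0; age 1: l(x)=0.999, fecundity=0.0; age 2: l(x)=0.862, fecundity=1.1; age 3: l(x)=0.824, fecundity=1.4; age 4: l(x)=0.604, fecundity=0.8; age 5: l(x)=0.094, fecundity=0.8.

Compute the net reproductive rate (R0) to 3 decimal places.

2.660

lx·mx by age: 0, 0, 0.9482, 1.1536, 0.4832, 0.0752
R0 = Σ lx·mx = 2.6602 → 2.660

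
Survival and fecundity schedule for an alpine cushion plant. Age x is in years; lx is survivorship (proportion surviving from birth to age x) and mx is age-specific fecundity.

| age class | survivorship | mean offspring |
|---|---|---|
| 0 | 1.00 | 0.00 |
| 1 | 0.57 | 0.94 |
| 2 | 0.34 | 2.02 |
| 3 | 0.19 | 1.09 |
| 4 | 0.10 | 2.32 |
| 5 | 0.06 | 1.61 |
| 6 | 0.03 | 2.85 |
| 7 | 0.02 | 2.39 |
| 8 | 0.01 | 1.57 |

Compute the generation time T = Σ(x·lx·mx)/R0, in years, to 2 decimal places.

lx·mx: 0, 0.5358, 0.6868, 0.2071, 0.232, 0.0966, 0.0855, 0.0478, 0.0157 → R0 = 1.9073
x·lx·mx: 0, 0.5358, 1.3736, 0.6213, 0.928, 0.483, 0.513, 0.3346, 0.1256 → Σ = 4.9149
T = 4.9149 / 1.9073 = 2.576889… → 2.58

2.58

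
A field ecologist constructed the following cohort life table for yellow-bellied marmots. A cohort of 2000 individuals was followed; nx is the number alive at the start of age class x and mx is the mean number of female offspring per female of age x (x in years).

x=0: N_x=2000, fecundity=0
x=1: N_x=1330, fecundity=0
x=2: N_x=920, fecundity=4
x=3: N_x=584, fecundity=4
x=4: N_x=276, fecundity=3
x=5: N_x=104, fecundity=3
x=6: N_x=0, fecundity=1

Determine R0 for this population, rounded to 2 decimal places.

3.58

lx = nx/n0 = nx/2000: 1, 0.665, 0.46, 0.292, 0.138, 0.052, 0
lx·mx by age: 0, 0, 1.84, 1.168, 0.414, 0.156, 0
R0 = Σ lx·mx = 3.578 → 3.58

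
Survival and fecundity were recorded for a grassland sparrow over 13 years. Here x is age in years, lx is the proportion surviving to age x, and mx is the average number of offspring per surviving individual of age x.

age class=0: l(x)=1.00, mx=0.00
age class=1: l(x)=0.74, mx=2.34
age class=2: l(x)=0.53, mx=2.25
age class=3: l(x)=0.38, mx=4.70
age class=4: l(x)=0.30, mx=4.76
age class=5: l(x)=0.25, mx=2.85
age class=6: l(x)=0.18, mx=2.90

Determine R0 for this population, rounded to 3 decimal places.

lx·mx by age: 0, 1.7316, 1.1925, 1.786, 1.428, 0.7125, 0.522
R0 = Σ lx·mx = 7.3726 → 7.373

7.373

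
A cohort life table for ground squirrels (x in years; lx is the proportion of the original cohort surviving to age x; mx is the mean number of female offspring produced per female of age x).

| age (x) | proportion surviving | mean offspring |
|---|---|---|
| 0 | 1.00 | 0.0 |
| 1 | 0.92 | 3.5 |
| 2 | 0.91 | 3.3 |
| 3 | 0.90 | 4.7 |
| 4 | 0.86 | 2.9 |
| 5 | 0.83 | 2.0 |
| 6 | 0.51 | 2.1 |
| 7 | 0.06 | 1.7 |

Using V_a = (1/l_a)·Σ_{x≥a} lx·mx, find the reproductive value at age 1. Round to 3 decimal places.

17.152

lx·mx for x ≥ 1: 3.22, 3.003, 4.23, 2.494, 1.66, 1.071, 0.102 → sum = 15.78
V_1 = 15.78 / l_1 = 15.78 / 0.92 = 17.152174… → 17.152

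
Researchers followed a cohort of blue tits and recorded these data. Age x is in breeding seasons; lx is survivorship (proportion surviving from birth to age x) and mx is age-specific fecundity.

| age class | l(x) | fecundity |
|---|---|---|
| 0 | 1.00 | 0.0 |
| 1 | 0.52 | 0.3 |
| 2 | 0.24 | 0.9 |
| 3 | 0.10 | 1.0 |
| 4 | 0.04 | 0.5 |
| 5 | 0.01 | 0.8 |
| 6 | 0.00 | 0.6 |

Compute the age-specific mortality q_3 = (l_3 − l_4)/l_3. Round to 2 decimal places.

0.60

q_3 = (l_3 − l_4) / l_3 = (0.1 − 0.04) / 0.1
     = 0.06 / 0.1 = 0.6 → 0.60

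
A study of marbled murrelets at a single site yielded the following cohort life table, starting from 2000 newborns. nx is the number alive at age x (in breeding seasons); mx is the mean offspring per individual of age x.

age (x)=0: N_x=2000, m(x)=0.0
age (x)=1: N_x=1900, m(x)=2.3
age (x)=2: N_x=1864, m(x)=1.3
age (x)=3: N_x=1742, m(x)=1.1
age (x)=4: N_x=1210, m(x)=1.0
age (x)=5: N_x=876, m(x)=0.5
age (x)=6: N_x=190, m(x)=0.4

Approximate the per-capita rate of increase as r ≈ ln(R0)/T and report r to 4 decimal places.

0.7677

lx = nx/n0 = nx/2000: 1, 0.95, 0.932, 0.871, 0.605, 0.438, 0.095
R0 = Σ lx·mx = 0 + 2.185 + 1.2116 + 0.9581 + 0.605 + 0.219 + 0.038 = 5.2167
Σ x·lx·mx = 11.2255; T = 11.2255/5.2167 = 2.15184…
r ≈ ln(R0)/T = ln(5.2167)/2.15184… = 0.767653… → 0.7677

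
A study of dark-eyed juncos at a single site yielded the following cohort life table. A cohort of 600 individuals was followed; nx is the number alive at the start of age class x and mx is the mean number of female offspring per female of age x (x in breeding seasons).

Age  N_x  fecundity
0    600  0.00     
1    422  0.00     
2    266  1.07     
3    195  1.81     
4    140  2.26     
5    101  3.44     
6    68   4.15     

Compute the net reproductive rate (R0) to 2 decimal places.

lx = nx/n0 = nx/600: 1, 0.70333…, 0.44333…, 0.325, 0.23333…, 0.16833…, 0.11333…
lx·mx by age: 0, 0, 0.474367…, 0.58825, 0.527333…, 0.579067…, 0.470333…
R0 = Σ lx·mx = 2.63935… → 2.64

2.64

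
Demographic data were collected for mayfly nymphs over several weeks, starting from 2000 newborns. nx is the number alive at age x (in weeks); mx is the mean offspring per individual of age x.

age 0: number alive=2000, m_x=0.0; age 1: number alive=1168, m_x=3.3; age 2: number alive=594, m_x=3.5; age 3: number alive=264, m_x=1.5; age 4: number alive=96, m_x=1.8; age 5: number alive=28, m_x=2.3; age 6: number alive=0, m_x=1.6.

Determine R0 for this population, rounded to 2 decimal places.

3.28

lx = nx/n0 = nx/2000: 1, 0.584, 0.297, 0.132, 0.048, 0.014, 0
lx·mx by age: 0, 1.9272, 1.0395, 0.198, 0.0864, 0.0322, 0
R0 = Σ lx·mx = 3.2833 → 3.28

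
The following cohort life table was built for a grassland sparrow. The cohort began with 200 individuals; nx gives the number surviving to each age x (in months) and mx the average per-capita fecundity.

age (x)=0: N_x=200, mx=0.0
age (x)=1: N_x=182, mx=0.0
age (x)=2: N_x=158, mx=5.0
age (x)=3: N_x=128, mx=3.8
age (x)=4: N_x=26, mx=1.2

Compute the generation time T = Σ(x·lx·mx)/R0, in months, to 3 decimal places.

2.420

lx = nx/n0 = nx/200: 1, 0.91, 0.79, 0.64, 0.13
lx·mx: 0, 0, 3.95, 2.432, 0.156 → R0 = 6.538
x·lx·mx: 0, 0, 7.9, 7.296, 0.624 → Σ = 15.82
T = 15.82 / 6.538 = 2.4197… → 2.420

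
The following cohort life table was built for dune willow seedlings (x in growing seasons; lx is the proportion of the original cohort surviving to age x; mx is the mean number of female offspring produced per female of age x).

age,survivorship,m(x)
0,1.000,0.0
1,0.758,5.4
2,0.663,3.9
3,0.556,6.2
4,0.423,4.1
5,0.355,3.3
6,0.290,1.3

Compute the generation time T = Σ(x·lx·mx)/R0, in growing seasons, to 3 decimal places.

2.585

lx·mx: 0, 4.0932, 2.5857, 3.4472, 1.7343, 1.1715, 0.377 → R0 = 13.4089
x·lx·mx: 0, 4.0932, 5.1714, 10.3416, 6.9372, 5.8575, 2.262 → Σ = 34.6629
T = 34.6629 / 13.4089 = 2.585067… → 2.585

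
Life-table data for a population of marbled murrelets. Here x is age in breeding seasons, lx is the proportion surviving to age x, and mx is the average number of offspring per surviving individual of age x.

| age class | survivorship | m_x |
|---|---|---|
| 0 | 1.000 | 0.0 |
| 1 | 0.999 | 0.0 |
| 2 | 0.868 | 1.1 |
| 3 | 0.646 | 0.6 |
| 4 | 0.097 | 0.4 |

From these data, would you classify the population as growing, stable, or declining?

R0 = Σ lx·mx = 0 + 0 + 0.9548 + 0.3876 + 0.0388 = 1.3812
R0 > 1, so the population is growing.

growing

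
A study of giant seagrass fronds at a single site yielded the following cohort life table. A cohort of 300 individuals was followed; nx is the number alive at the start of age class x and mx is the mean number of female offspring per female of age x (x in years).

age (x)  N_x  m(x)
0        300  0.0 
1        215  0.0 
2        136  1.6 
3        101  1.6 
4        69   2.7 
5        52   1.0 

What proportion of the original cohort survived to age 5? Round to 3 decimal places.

0.173

l_5 = n_5/n_0 = 52/300 = 0.173333… → 0.173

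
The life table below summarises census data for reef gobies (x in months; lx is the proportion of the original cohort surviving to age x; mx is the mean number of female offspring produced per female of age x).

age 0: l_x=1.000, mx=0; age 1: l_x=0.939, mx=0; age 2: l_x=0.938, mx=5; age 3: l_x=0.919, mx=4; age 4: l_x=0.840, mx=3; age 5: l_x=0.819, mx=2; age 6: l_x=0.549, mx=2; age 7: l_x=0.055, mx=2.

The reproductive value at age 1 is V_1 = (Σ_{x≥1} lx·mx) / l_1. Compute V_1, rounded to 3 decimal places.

14.624

lx·mx for x ≥ 1: 0, 4.69, 3.676, 2.52, 1.638, 1.098, 0.11 → sum = 13.732
V_1 = 13.732 / l_1 = 13.732 / 0.939 = 14.624068… → 14.624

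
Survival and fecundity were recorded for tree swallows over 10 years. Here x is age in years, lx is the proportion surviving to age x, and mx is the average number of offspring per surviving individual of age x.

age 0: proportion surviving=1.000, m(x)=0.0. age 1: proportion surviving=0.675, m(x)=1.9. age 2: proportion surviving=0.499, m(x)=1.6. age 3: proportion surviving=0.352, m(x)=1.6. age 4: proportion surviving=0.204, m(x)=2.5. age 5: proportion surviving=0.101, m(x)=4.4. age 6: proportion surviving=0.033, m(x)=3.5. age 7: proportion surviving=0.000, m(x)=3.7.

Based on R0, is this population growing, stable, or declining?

growing

R0 = Σ lx·mx = 0 + 1.2825 + 0.7984 + 0.5632 + 0.51 + 0.4444 + 0.1155 + 0 = 3.714
R0 > 1, so the population is growing.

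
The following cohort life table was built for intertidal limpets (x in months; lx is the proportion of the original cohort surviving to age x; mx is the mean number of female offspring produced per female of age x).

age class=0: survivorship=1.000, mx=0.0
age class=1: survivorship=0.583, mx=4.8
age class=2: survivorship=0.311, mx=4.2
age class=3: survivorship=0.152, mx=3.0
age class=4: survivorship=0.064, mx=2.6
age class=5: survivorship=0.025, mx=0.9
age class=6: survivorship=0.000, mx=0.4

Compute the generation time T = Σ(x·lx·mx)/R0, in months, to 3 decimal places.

lx·mx: 0, 2.7984, 1.3062, 0.456, 0.1664, 0.0225, 0 → R0 = 4.7495
x·lx·mx: 0, 2.7984, 2.6124, 1.368, 0.6656, 0.1125, 0 → Σ = 7.5569
T = 7.5569 / 4.7495 = 1.591094… → 1.591

1.591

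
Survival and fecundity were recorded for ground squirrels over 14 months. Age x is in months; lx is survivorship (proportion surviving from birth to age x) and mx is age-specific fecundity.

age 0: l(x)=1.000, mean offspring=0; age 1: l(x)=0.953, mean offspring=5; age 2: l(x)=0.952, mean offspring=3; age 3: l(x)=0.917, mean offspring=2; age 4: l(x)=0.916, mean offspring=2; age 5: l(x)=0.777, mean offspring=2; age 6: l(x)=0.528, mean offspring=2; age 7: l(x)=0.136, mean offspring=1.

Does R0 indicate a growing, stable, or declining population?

growing

R0 = Σ lx·mx = 0 + 4.765 + 2.856 + 1.834 + 1.832 + 1.554 + 1.056 + 0.136 = 14.033
R0 > 1, so the population is growing.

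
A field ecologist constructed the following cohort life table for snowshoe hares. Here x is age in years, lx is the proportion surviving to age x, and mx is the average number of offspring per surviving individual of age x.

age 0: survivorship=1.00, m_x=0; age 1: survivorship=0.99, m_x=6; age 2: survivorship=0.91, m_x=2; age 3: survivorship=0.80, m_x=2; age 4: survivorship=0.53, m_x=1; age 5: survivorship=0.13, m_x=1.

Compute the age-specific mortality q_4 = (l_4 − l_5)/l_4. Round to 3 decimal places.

0.755

q_4 = (l_4 − l_5) / l_4 = (0.53 − 0.13) / 0.53
     = 0.4 / 0.53 = 0.754717… → 0.755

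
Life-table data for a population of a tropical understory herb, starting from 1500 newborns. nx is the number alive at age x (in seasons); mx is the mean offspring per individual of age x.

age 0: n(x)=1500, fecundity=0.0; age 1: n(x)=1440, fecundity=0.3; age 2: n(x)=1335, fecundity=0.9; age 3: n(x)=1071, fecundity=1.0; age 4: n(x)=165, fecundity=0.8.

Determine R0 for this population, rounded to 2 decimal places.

lx = nx/n0 = nx/1500: 1, 0.96, 0.89, 0.714, 0.11
lx·mx by age: 0, 0.288, 0.801, 0.714, 0.088
R0 = Σ lx·mx = 1.891 → 1.89

1.89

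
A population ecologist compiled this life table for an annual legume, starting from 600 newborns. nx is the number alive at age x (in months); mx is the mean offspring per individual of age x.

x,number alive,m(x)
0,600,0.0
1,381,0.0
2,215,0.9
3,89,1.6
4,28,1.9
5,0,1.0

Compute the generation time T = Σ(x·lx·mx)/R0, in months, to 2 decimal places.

2.64

lx = nx/n0 = nx/600: 1, 0.635, 0.35833…, 0.14833…, 0.04667…, 0
lx·mx: 0, 0, 0.3225…, 0.237333…, 0.088667…, 0 → R0 = 0.6485…
x·lx·mx: 0, 0, 0.645…, 0.712…, 0.354667…, 0 → Σ = 1.711667…
T = 1.711667… / 0.6485… = 2.639424… → 2.64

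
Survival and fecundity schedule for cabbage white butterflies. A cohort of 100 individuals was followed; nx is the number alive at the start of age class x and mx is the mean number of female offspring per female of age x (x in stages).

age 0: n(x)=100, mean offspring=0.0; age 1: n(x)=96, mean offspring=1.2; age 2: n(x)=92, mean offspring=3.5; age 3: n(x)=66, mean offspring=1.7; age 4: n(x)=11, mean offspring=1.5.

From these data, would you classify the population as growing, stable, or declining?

lx = nx/n0 = nx/100: 1, 0.96, 0.92, 0.66, 0.11
R0 = Σ lx·mx = 0 + 1.152 + 3.22 + 1.122 + 0.165 = 5.659
R0 > 1, so the population is growing.

growing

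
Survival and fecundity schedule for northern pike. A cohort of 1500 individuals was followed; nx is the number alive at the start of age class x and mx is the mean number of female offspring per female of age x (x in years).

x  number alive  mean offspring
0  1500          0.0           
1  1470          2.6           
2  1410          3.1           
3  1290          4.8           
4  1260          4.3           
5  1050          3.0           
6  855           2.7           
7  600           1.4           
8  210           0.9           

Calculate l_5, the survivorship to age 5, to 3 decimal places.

0.700

l_5 = n_5/n_0 = 1050/1500 = 0.7 → 0.700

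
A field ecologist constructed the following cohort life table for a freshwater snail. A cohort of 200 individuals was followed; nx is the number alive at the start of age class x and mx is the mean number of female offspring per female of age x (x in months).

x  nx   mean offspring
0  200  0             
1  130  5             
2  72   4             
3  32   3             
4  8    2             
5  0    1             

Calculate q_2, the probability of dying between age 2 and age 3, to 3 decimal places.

0.556

lx = nx/n0 = nx/200: 1, 0.65, 0.36, 0.16, 0.04, 0
q_2 = (l_2 − l_3) / l_2 = (0.36 − 0.16) / 0.36
     = 0.2 / 0.36 = 0.555556… → 0.556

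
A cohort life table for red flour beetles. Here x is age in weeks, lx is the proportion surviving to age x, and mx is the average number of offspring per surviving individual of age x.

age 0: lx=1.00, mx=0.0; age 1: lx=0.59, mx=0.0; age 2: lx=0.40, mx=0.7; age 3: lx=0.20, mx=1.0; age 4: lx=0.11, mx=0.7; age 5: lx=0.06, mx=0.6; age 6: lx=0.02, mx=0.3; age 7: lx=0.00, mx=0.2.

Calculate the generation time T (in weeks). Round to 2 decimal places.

lx·mx: 0, 0, 0.28, 0.2, 0.077, 0.036, 0.006, 0 → R0 = 0.599
x·lx·mx: 0, 0, 0.56, 0.6, 0.308, 0.18, 0.036, 0 → Σ = 1.684
T = 1.684 / 0.599 = 2.811352… → 2.81

2.81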